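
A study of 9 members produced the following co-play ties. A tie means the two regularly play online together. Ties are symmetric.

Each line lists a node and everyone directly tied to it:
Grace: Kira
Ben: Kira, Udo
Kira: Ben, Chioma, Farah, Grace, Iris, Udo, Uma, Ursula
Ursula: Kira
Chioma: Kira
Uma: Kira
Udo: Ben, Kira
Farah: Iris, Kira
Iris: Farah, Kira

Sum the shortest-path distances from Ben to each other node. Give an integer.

Distances from Ben: Chioma:2, Farah:2, Grace:2, Iris:2, Kira:1, Udo:1, Uma:2, Ursula:2.
Sum = 2 + 2 + 2 + 2 + 1 + 1 + 2 + 2 = 14.

14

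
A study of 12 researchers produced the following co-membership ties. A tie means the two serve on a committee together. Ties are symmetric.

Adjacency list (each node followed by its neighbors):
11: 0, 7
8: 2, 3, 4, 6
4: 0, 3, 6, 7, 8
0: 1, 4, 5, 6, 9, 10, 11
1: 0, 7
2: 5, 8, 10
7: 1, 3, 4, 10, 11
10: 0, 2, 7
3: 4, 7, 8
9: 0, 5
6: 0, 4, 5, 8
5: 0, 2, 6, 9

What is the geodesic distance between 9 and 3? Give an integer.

3

One shortest route is 9 – 0 – 4 – 3, which uses 3 edges, and at distance 2 from 9 we only reach {1, 2, 4, 6, 10, 11}, which does not include 3. So d(9,3) = 3.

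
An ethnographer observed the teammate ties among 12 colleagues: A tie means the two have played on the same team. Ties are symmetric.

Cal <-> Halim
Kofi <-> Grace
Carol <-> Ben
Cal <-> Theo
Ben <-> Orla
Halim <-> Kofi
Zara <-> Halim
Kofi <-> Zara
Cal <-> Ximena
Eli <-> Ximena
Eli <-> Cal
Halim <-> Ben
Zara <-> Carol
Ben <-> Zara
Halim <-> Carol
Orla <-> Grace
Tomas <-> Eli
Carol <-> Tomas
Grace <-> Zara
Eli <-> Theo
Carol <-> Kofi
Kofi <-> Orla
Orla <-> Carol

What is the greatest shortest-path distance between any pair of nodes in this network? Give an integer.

4

Eccentricity of each node (its greatest distance to any other): Ben:3, Cal:3, Carol:3, Eli:4, Grace:4, Halim:2, Kofi:3, Orla:4, Theo:4, Tomas:3, Ximena:4, Zara:3.
The maximum eccentricity is 4, realized for instance by the pair Grace–Theo via Grace – Zara – Halim – Cal – Theo. So the diameter is 4.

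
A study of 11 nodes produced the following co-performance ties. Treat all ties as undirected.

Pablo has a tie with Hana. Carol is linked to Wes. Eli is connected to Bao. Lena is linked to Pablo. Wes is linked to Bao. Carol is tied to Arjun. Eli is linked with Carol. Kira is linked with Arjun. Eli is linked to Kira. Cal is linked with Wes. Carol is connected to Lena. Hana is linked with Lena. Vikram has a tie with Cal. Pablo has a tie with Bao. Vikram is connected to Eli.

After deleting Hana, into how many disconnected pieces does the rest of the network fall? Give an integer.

1

Hana's neighbors (Lena and Pablo) remain reachable from one another through other ties, so the rest of the network stays in one piece.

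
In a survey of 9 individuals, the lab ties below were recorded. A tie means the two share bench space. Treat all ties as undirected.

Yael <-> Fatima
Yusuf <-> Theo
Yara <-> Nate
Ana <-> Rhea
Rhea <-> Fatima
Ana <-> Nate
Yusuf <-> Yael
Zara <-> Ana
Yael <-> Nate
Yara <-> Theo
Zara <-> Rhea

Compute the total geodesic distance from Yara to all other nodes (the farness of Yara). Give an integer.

Distances from Yara: Ana:2, Fatima:3, Nate:1, Rhea:3, Theo:1, Yael:2, Yusuf:2, Zara:3.
Sum = 2 + 3 + 1 + 3 + 1 + 2 + 2 + 3 = 17.

17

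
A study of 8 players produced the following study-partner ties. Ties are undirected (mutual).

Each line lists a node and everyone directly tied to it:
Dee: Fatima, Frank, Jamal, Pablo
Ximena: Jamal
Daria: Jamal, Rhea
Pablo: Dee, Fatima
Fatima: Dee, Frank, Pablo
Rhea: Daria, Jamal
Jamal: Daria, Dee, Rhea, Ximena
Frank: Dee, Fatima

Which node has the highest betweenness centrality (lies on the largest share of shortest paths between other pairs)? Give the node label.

Jamal

Unnormalized betweenness of each node: Daria:0, Dee:25/2, Fatima:1/2, Frank:0, Jamal:14, Pablo:0, Rhea:0, Ximena:0.
Jamal has the largest value, 14, making it the main broker — the node through which the most shortest paths run.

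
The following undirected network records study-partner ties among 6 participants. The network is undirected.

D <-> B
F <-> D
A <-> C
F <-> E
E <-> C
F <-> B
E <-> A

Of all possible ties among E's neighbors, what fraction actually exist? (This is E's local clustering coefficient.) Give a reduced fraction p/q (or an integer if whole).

E's neighbors: A, C, and F (k = 3).
Possible neighbor pairs: C(3,2) = 3. Edges among them: A–C → e = 1.
Clustering(E) = 1/3.

1/3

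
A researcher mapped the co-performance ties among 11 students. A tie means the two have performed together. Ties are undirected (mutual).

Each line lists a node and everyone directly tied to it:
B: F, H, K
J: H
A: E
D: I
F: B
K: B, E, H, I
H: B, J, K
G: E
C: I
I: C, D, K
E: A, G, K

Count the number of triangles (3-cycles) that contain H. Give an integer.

1

H's neighbors: B, J, and K.
Neighbor pairs that are themselves tied: H–B–K. Each forms one triangle with H, for 1 in total.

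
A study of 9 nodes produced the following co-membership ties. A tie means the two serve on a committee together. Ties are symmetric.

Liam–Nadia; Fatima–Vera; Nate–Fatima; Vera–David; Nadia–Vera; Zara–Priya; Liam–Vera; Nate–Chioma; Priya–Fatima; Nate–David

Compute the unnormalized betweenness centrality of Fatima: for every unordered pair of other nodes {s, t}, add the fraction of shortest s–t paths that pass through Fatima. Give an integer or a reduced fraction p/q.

15

Pairs whose geodesics pass through Fatima — David–Priya: 2/2; David–Zara: 2/2; Priya–Nate: 1; Priya–Vera: 1; Priya–Chioma: 1; Priya–Liam: 1; Priya–Nadia: 1; Nate–Zara: 1; Nate–Vera: 1/2; Nate–Liam: 1/2; Nate–Nadia: 1/2; Zara–Vera: 1; Zara–Chioma: 1; Zara–Liam: 1 … (+4 more pairs).
All other pairs contribute 0.
Summing the contributions gives betweenness(Fatima) = 15.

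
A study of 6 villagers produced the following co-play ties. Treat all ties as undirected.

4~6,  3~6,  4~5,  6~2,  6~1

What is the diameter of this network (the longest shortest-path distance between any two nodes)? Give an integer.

Eccentricity of each node (its greatest distance to any other): 1:3, 2:3, 3:3, 4:2, 5:3, 6:2.
The maximum eccentricity is 3, realized for instance by the pair 5–2 via 5 – 4 – 6 – 2. So the diameter is 3.

3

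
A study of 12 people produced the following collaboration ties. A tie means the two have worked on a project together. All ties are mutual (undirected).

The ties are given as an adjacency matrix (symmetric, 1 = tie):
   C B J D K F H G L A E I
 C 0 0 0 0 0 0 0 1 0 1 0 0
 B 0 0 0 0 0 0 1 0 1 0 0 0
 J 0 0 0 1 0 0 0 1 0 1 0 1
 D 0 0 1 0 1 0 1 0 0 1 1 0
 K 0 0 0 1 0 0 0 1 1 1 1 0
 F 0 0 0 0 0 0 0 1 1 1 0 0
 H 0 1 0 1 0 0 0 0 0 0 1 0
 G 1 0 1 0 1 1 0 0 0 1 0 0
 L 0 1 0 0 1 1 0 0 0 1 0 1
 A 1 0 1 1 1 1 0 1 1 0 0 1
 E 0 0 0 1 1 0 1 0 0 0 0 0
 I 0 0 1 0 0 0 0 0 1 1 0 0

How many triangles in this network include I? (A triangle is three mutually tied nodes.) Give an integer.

I's neighbors: A, J, and L.
Neighbor pairs that are themselves tied: I–A–J; I–A–L. Each forms one triangle with I, for 2 in total.

2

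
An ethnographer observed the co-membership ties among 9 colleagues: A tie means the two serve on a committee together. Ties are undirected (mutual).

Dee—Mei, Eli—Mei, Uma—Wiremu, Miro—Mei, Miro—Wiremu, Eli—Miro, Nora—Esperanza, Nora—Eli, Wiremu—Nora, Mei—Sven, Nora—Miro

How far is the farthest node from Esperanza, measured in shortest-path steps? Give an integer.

Distances from Esperanza: Dee:4, Eli:2, Mei:3, Miro:2, Nora:1, Sven:4, Uma:3, Wiremu:2.
The largest is 4 (to Dee and Sven), so the eccentricity of Esperanza is 4.

4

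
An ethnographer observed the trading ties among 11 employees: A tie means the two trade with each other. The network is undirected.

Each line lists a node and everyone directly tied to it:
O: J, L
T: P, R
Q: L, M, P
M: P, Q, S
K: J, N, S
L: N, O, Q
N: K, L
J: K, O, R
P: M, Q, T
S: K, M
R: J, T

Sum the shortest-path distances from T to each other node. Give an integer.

Distances from T: J:2, K:3, L:3, M:2, N:4, O:3, P:1, Q:2, R:1, S:3.
Sum = 2 + 3 + 3 + 2 + 4 + 3 + 1 + 2 + 1 + 3 = 24.

24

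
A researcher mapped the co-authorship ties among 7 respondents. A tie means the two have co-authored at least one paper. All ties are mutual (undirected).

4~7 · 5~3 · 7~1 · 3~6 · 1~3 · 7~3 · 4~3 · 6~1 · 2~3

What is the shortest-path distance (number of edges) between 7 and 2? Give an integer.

One shortest route is 7 – 3 – 2, which uses 2 edges, and 7 and 2 are not directly tied, so nothing shorter exists. So d(7,2) = 2.

2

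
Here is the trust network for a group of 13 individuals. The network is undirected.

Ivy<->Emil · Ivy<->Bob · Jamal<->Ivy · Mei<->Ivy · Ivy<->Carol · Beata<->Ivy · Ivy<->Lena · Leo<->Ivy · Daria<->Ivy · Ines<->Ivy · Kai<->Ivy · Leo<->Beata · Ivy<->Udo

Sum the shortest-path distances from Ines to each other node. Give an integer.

23

Distances from Ines: Beata:2, Bob:2, Carol:2, Daria:2, Emil:2, Ivy:1, Jamal:2, Kai:2, Lena:2, Leo:2, Mei:2, Udo:2.
Sum = 2 + 2 + 2 + 2 + 2 + 1 + 2 + 2 + 2 + 2 + 2 + 2 = 23.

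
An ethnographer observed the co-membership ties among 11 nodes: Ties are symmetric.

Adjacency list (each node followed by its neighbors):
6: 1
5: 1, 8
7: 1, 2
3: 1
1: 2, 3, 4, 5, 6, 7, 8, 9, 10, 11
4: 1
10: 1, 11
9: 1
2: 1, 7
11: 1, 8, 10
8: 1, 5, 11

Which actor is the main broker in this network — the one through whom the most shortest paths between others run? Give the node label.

Unnormalized betweenness of each node: 1:40, 2:0, 3:0, 4:0, 5:0, 6:0, 7:0, 8:1/2, 9:0, 10:0, 11:1/2.
1 has the largest value, 40, making it the main broker — the node through which the most shortest paths run.

1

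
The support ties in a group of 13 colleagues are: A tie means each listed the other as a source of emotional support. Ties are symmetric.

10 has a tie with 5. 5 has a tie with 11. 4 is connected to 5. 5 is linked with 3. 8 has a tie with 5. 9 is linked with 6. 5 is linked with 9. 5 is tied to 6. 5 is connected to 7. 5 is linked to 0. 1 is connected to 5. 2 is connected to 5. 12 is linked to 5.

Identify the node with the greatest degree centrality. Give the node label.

Degrees — 0:1, 1:1, 2:1, 3:1, 4:1, 5:12, 6:2, 7:1, 8:1, 9:2, 10:1, 11:1, 12:1.
The maximum is 12, attained only by 5.

5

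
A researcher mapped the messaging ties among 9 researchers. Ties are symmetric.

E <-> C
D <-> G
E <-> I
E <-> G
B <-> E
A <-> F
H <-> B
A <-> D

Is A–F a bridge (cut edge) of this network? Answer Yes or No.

Yes

Without the A–F edge there is no alternate route between A and F, so the network disconnects. It is a bridge.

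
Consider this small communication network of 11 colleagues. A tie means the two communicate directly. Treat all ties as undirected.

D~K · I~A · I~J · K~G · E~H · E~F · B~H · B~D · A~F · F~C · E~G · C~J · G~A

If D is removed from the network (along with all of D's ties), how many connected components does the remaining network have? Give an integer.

1

D's neighbors (B and K) remain reachable from one another through other ties, so the rest of the network stays in one piece.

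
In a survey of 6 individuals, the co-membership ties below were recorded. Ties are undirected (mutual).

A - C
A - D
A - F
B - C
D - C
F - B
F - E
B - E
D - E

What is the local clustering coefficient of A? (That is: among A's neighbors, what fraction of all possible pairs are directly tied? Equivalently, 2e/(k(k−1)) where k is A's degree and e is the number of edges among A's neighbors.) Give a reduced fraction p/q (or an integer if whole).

1/3

A's neighbors: C, D, and F (k = 3).
Possible neighbor pairs: C(3,2) = 3. Edges among them: C–D → e = 1.
Clustering(A) = 1/3.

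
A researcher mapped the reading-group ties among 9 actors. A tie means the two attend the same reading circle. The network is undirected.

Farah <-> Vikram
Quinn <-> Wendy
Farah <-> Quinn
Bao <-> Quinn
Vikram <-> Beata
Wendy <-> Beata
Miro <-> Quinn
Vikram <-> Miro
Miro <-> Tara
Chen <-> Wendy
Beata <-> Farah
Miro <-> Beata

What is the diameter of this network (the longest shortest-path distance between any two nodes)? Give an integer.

Eccentricity of each node (its greatest distance to any other): Bao:3, Beata:3, Chen:4, Farah:3, Miro:3, Quinn:2, Tara:4, Vikram:3, Wendy:3.
The maximum eccentricity is 4, realized for instance by the pair Tara–Chen via Tara – Miro – Beata – Wendy – Chen. So the diameter is 4.

4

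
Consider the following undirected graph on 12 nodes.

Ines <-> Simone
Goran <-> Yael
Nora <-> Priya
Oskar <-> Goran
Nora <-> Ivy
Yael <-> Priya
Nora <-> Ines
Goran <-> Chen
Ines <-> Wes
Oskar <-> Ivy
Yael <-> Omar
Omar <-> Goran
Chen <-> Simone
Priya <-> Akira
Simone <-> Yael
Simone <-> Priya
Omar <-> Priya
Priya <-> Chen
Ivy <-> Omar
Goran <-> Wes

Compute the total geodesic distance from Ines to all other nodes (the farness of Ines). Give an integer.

22

Distances from Ines: Akira:3, Chen:2, Goran:2, Ivy:2, Nora:1, Omar:3, Oskar:3, Priya:2, Simone:1, Wes:1, Yael:2.
Sum = 3 + 2 + 2 + 2 + 1 + 3 + 3 + 2 + 1 + 1 + 2 = 22.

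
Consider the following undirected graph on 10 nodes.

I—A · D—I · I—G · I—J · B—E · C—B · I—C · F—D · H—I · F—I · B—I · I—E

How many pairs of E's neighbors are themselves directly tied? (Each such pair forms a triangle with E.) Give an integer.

1

E's neighbors: B and I.
Neighbor pairs that are themselves tied: E–B–I. Each forms one triangle with E, for 1 in total.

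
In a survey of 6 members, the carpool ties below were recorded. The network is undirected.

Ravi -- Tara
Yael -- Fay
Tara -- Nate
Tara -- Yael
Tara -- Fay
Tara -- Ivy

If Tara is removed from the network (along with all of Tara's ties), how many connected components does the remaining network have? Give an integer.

Without Tara, the remaining ties split the others into: {Fay, Yael}; {Ivy}; {Ravi}; {Nate}.
That's 4 separate components.

4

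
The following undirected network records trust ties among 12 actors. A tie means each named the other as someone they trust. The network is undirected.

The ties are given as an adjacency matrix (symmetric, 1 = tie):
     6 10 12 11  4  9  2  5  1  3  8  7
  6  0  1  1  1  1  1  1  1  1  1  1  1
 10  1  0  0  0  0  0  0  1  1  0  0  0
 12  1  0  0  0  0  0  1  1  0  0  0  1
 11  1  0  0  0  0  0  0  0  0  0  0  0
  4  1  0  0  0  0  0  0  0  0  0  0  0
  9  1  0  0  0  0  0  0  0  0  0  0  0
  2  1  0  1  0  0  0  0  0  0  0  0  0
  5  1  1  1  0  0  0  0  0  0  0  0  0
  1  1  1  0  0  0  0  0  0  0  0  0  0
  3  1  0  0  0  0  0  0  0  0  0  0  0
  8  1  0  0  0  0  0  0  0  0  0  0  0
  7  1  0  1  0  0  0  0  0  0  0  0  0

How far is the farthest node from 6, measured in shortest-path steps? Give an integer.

1

Distances from 6: 1:1, 2:1, 3:1, 4:1, 5:1, 7:1, 8:1, 9:1, 10:1, 11:1, 12:1.
The largest is 1 (to 10, 12, 11, 4, 9, 2, 5, 1, 3, 8, and 7), so the eccentricity of 6 is 1.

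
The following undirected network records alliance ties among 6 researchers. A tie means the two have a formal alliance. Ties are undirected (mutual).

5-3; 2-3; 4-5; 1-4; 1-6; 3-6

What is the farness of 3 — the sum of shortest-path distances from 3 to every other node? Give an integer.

7

Distances from 3: 1:2, 2:1, 4:2, 5:1, 6:1.
Sum = 2 + 1 + 2 + 1 + 1 = 7.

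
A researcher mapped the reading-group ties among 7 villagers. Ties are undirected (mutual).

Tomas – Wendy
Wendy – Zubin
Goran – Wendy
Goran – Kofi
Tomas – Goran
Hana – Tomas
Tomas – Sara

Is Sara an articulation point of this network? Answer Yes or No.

No

Even without Sara, every remaining node can still reach every other (the residual graph is connected), so Sara is not a cut vertex.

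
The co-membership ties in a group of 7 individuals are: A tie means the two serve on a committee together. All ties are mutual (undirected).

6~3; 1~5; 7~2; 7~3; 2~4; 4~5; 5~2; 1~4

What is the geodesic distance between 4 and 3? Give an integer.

3

One shortest route is 4 – 2 – 7 – 3, which uses 3 edges, and at distance 2 from 4 we only reach {7}, which does not include 3. So d(4,3) = 3.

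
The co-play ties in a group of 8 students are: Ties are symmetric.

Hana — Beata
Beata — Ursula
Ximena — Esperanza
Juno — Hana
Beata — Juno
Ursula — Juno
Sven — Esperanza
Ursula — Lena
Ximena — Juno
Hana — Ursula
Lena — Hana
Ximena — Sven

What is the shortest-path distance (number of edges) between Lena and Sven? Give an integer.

One shortest route is Lena – Hana – Juno – Ximena – Sven, which uses 4 edges, and at distance 3 from Lena we only reach {Ximena}, which does not include Sven. So d(Lena,Sven) = 4.

4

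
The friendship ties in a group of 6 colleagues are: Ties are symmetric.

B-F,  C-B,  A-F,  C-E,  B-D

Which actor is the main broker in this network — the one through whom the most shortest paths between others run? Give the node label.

Unnormalized betweenness of each node: A:0, B:8, C:4, D:0, E:0, F:4.
B has the largest value, 8, making it the main broker — the node through which the most shortest paths run.

B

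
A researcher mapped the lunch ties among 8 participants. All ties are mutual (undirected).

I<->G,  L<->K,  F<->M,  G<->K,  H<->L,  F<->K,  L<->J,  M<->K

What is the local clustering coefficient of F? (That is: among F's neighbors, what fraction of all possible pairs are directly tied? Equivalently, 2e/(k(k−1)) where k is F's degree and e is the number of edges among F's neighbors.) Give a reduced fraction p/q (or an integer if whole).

F's neighbors: K and M (k = 2).
Possible neighbor pairs: C(2,2) = 1. Edges among them: K–M → e = 1.
Clustering(F) = 1/1.

1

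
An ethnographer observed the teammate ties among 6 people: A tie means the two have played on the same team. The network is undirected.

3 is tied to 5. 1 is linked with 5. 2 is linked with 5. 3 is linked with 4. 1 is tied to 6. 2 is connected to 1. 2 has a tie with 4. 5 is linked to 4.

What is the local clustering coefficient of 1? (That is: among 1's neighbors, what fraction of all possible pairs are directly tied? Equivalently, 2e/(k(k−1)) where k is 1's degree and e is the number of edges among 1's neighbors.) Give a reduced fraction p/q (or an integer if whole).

1/3

1's neighbors: 2, 5, and 6 (k = 3).
Possible neighbor pairs: C(3,2) = 3. Edges among them: 2–5 → e = 1.
Clustering(1) = 1/3.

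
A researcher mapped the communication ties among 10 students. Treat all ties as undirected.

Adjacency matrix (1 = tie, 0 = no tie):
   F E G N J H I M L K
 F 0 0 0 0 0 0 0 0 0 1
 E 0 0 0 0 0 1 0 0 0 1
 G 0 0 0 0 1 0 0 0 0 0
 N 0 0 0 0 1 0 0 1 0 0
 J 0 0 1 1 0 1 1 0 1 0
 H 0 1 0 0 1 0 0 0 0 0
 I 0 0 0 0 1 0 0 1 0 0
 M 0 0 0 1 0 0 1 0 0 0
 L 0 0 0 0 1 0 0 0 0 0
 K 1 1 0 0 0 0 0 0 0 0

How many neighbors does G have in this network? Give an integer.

1

G is directly tied to J. That is 1 neighbor, so the degree of G is 1.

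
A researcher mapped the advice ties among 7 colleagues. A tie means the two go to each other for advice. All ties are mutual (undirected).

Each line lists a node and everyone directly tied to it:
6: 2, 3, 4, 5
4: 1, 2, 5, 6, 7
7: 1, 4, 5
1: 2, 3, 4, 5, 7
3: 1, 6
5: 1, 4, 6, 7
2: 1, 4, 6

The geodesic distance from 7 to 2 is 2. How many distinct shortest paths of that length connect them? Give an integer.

2

The shortest distance is 2. The length-2 paths are: 7–1–2; 7–4–2.
That gives 2 distinct shortest paths.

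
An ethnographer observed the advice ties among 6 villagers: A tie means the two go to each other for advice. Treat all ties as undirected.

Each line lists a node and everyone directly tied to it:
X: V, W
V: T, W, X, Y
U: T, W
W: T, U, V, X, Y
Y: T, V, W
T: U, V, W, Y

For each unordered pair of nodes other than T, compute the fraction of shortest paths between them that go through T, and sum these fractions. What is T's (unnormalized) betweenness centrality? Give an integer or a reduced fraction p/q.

1

Pairs whose geodesics pass through T — U–V: 1/2; U–Y: 1/2.
All other pairs contribute 0.
Summing the contributions gives betweenness(T) = 1.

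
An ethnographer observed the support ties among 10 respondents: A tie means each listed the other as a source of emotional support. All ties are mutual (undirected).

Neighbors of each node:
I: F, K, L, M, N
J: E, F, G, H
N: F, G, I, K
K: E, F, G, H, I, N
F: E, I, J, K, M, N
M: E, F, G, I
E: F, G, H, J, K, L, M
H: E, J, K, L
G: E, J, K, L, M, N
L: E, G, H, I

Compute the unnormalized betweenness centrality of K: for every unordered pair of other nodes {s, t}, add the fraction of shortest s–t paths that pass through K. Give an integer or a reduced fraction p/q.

187/60

Pairs whose geodesics pass through K — I–E: 1/4; I–H: 1/2; I–G: 1/4; E–N: 1/3; F–H: 1/3; F–G: 1/5; H–N: 1; H–G: 1/4.
All other pairs contribute 0.
Summing the contributions gives betweenness(K) = 187/60.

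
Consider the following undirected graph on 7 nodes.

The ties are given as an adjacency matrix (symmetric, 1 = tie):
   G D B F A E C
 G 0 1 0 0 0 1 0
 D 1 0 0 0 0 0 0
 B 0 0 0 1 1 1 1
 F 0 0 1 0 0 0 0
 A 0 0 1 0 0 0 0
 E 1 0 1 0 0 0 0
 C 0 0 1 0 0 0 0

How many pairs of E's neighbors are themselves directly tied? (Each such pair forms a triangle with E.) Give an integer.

E's neighbors are B and G, but none of them are tied to each other, so no triangle contains E.

0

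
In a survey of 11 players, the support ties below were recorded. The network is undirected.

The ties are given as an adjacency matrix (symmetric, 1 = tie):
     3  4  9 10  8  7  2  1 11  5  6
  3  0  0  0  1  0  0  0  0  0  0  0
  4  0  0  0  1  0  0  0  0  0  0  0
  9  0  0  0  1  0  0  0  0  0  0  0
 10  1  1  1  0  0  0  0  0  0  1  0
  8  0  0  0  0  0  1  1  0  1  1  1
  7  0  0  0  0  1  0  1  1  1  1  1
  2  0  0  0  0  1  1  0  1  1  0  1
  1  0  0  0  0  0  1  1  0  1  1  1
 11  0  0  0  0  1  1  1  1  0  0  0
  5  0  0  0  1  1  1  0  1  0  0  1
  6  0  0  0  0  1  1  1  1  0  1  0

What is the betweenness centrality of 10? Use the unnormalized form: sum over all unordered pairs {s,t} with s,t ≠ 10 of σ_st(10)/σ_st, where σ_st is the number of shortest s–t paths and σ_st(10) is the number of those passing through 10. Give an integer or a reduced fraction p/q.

Pairs whose geodesics pass through 10 — 3–4: 1; 3–9: 1; 3–8: 1; 3–7: 1; 3–2: 4/4; 3–1: 1; 3–11: 3/3; 3–5: 1; 3–6: 1; 4–9: 1; 4–8: 1; 4–7: 1; 4–2: 4/4; 4–1: 1 … (+10 more pairs).
All other pairs contribute 0.
Summing the contributions gives betweenness(10) = 24.

24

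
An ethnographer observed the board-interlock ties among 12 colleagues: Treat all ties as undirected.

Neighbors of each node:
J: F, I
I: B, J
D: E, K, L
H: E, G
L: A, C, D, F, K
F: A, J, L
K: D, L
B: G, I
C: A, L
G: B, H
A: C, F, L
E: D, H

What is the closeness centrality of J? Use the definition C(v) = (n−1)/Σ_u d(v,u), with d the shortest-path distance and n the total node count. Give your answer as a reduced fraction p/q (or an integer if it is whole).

11/28

Distances from J: A:2, B:2, C:3, D:3, E:4, F:1, G:3, H:4, I:1, K:3, L:2. Sum = 28.
n = 12, so closeness = 11/28.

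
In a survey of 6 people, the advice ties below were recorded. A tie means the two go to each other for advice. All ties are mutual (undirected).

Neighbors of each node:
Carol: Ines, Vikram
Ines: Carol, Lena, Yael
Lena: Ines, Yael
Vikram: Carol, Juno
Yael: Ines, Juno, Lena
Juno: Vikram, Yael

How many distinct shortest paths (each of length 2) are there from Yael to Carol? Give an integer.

The shortest distance is 2, and the only length-2 path is Yael–Ines–Carol. So there is exactly 1 shortest path.

1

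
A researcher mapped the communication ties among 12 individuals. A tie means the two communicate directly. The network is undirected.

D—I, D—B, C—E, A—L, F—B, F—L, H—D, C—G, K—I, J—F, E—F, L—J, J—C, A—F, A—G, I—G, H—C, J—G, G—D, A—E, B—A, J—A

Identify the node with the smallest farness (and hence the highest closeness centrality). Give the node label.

G

Farness (sum of distances to all others) for each node — A:18, B:21, C:20, D:20, E:23, F:21, G:17, H:24, I:22, J:18, K:32, L:24.
The smallest farness is 17, for G, so G has the highest closeness.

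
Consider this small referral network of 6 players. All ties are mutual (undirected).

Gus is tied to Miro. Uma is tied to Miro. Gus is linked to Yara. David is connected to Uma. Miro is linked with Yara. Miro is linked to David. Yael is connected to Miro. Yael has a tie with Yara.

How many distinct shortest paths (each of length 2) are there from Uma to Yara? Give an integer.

The shortest distance is 2, and the only length-2 path is Uma–Miro–Yara. So there is exactly 1 shortest path.

1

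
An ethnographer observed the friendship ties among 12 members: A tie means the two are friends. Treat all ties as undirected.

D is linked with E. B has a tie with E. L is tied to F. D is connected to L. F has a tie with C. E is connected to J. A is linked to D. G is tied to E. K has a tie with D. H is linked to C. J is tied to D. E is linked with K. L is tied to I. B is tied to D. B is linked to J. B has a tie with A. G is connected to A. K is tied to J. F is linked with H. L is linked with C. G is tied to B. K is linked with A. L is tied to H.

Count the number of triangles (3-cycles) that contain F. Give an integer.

3

F's neighbors: C, H, and L.
Neighbor pairs that are themselves tied: F–C–H; F–C–L; F–H–L. Each forms one triangle with F, for 3 in total.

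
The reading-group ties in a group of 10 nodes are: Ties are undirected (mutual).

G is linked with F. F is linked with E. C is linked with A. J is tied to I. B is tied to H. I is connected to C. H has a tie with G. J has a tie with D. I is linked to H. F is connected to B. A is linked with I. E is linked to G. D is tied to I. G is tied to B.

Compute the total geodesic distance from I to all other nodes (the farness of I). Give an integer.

Distances from I: A:1, B:2, C:1, D:1, E:3, F:3, G:2, H:1, J:1.
Sum = 1 + 2 + 1 + 1 + 3 + 3 + 2 + 1 + 1 = 15.

15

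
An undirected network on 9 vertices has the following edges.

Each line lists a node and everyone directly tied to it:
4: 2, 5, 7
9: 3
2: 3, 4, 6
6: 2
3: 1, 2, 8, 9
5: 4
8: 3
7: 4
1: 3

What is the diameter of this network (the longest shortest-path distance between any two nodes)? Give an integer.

4

Eccentricity of each node (its greatest distance to any other): 1:4, 2:2, 3:3, 4:3, 5:4, 6:3, 7:4, 8:4, 9:4.
The maximum eccentricity is 4, realized for instance by the pair 5–1 via 5 – 4 – 2 – 3 – 1. So the diameter is 4.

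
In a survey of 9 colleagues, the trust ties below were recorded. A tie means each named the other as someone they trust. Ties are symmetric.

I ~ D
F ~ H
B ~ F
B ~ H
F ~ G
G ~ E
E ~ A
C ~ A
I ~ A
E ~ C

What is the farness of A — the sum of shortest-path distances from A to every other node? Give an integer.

Distances from A: B:4, C:1, D:2, E:1, F:3, G:2, H:4, I:1.
Sum = 4 + 1 + 2 + 1 + 3 + 2 + 4 + 1 = 18.

18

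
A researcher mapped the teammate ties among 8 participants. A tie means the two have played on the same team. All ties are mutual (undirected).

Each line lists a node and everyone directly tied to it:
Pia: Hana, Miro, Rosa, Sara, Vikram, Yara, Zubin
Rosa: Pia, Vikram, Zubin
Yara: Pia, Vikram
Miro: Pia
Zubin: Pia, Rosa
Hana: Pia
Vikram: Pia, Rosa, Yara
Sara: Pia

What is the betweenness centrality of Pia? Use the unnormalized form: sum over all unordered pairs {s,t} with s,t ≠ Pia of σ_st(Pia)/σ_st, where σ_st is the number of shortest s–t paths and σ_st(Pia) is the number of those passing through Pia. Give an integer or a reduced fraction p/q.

Pairs whose geodesics pass through Pia — Hana–Rosa: 1; Hana–Yara: 1; Hana–Zubin: 1; Hana–Miro: 1; Hana–Vikram: 1; Hana–Sara: 1; Rosa–Yara: 1/2; Rosa–Miro: 1; Rosa–Sara: 1; Yara–Zubin: 1; Yara–Miro: 1; Yara–Sara: 1; Zubin–Miro: 1; Zubin–Vikram: 1/2 … (+4 more pairs).
All other pairs contribute 0.
Summing the contributions gives betweenness(Pia) = 17.

17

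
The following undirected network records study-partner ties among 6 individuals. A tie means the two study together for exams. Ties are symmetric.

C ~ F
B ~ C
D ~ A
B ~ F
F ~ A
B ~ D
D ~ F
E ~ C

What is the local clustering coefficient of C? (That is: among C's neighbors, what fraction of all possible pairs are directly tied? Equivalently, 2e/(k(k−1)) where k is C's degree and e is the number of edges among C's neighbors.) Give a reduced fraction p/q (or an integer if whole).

1/3

C's neighbors: B, E, and F (k = 3).
Possible neighbor pairs: C(3,2) = 3. Edges among them: B–F → e = 1.
Clustering(C) = 1/3.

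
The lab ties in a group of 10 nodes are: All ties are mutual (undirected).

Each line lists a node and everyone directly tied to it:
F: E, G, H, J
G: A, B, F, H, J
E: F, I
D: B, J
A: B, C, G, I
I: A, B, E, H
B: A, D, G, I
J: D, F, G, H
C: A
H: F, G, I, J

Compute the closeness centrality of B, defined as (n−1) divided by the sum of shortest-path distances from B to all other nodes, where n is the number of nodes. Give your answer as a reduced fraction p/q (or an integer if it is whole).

Distances from B: A:1, C:2, D:1, E:2, F:2, G:1, H:2, I:1, J:2. Sum = 14.
n = 10, so closeness = 9/14.

9/14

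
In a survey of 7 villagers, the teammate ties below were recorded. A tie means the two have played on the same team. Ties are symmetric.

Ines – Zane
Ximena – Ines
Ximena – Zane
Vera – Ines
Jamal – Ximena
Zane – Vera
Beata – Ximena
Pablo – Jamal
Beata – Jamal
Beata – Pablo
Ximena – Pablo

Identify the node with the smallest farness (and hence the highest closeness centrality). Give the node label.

Farness (sum of distances to all others) for each node — Beata:10, Ines:9, Jamal:10, Pablo:10, Vera:13, Ximena:7, Zane:9.
The smallest farness is 7, for Ximena, so Ximena has the highest closeness.

Ximena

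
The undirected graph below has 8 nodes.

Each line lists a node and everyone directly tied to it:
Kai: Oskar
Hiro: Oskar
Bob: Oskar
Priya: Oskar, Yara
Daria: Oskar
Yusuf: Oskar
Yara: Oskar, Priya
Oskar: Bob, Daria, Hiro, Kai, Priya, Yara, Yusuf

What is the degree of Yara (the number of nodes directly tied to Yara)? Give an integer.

Yara is directly tied to Oskar and Priya. That is 2 neighbors, so the degree of Yara is 2.

2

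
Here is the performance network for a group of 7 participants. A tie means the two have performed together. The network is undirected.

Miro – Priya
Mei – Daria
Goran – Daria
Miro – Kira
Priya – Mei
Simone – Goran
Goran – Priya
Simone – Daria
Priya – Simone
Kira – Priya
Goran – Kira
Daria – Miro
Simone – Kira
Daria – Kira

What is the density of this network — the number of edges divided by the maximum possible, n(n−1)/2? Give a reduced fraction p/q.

There are 14 edges and 7 nodes, so the maximum possible is C(7,2) = 21.
Density = 14/21 = 2/3.

2/3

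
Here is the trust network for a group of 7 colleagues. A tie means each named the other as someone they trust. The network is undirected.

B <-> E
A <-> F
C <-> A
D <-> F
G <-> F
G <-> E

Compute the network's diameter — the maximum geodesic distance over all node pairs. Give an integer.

5

Eccentricity of each node (its greatest distance to any other): A:4, B:5, C:5, D:4, E:4, F:3, G:3.
The maximum eccentricity is 5, realized for instance by the pair C–B via C – A – F – G – E – B. So the diameter is 5.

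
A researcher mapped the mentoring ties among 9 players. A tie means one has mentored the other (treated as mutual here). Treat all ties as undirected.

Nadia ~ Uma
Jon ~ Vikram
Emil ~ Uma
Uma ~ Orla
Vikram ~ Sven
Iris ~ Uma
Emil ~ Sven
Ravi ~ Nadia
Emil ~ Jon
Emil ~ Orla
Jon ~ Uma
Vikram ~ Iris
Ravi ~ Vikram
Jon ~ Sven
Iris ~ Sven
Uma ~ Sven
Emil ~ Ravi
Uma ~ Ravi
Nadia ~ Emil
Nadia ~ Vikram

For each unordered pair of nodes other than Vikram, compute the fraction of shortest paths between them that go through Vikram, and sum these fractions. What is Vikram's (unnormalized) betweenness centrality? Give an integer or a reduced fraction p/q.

Pairs whose geodesics pass through Vikram — Iris–Jon: 1/3; Iris–Nadia: 1/2; Iris–Ravi: 1/2; Sven–Nadia: 1/3; Sven–Ravi: 1/3; Jon–Nadia: 1/3; Jon–Ravi: 1/3.
All other pairs contribute 0.
Summing the contributions gives betweenness(Vikram) = 8/3.

8/3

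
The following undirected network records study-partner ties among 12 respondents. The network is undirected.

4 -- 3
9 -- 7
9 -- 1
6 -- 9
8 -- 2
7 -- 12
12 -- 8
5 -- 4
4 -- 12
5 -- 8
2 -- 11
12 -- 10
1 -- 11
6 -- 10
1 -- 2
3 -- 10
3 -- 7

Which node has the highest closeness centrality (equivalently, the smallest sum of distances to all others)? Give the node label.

Farness (sum of distances to all others) for each node — 1:25, 2:25, 3:25, 4:26, 5:28, 6:26, 7:22, 8:22, 9:23, 10:24, 11:30, 12:20.
The smallest farness is 20, for 12, so 12 has the highest closeness.

12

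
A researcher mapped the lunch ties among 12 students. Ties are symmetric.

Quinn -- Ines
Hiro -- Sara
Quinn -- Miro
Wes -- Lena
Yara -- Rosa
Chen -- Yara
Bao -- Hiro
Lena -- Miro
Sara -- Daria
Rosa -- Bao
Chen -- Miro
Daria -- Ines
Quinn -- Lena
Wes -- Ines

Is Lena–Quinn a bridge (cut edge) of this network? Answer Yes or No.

No

Even without that edge, Lena still reaches Quinn via Lena – Miro – Quinn, so the network stays connected. Not a bridge.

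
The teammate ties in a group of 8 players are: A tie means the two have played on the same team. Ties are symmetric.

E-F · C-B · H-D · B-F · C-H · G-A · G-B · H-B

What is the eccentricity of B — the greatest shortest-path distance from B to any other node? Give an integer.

Distances from B: A:2, C:1, D:2, E:2, F:1, G:1, H:1.
The largest is 2 (to E, D, and A), so the eccentricity of B is 2.

2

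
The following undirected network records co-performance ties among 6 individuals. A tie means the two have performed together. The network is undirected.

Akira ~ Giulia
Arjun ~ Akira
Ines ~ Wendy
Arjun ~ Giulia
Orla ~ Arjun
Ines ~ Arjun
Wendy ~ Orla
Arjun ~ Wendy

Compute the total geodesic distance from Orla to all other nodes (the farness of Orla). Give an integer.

Distances from Orla: Akira:2, Arjun:1, Giulia:2, Ines:2, Wendy:1.
Sum = 2 + 1 + 2 + 2 + 1 = 8.

8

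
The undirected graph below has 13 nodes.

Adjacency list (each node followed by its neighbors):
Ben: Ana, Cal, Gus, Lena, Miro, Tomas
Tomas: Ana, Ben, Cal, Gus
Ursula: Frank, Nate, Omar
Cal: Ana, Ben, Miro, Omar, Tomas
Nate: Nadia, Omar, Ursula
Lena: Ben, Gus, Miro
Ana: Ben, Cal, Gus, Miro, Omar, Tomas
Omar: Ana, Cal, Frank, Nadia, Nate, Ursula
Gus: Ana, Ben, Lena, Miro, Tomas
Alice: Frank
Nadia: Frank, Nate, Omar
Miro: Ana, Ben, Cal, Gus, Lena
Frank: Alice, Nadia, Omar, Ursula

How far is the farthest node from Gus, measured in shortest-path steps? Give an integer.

Distances from Gus: Alice:4, Ana:1, Ben:1, Cal:2, Frank:3, Lena:1, Miro:1, Nadia:3, Nate:3, Omar:2, Tomas:1, Ursula:3.
The largest is 4 (to Alice), so the eccentricity of Gus is 4.

4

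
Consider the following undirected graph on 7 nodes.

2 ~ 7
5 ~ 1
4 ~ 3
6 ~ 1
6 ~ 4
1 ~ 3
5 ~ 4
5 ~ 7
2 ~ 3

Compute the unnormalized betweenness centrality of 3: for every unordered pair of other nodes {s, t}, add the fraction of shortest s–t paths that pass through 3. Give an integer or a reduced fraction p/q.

10/3

Pairs whose geodesics pass through 3 — 2–4: 1; 2–6: 2/2; 2–1: 1; 4–1: 1/3.
All other pairs contribute 0.
Summing the contributions gives betweenness(3) = 10/3.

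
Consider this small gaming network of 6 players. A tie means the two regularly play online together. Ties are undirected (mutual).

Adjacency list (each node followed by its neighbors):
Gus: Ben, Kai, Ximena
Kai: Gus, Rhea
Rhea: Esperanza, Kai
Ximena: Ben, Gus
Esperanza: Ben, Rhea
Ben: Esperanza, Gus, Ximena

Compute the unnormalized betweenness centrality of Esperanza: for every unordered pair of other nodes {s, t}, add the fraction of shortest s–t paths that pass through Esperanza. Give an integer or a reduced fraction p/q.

Pairs whose geodesics pass through Esperanza — Ben–Rhea: 1; Rhea–Ximena: 1/2.
All other pairs contribute 0.
Summing the contributions gives betweenness(Esperanza) = 3/2.

3/2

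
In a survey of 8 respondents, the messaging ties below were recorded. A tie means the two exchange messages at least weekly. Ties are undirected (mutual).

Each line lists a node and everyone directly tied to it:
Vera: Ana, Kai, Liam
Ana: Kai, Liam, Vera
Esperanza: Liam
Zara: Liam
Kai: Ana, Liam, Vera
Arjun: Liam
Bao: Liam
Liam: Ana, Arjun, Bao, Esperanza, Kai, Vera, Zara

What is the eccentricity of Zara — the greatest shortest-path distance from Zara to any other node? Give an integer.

Distances from Zara: Ana:2, Arjun:2, Bao:2, Esperanza:2, Kai:2, Liam:1, Vera:2.
The largest is 2 (to Vera, Esperanza, Arjun, Kai, Bao, and Ana), so the eccentricity of Zara is 2.

2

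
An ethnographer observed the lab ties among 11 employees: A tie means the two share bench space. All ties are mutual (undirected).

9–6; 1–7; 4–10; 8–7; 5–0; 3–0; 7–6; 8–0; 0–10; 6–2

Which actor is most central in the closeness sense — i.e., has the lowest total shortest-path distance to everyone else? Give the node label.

8

Farness (sum of distances to all others) for each node — 0:22, 1:31, 2:36, 3:31, 4:38, 5:31, 6:27, 7:22, 8:21, 9:36, 10:29.
The smallest farness is 21, for 8, so 8 has the highest closeness.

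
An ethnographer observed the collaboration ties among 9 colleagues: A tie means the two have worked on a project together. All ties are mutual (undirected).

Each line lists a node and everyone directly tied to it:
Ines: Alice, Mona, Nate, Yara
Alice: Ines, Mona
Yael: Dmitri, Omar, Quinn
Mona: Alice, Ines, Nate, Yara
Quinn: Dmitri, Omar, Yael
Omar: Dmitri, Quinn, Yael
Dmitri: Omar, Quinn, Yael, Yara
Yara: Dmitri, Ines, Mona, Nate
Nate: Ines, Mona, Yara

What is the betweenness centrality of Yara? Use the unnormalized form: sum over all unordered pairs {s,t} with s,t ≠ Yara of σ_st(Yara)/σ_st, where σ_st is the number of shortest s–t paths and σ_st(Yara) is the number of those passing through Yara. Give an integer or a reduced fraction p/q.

Pairs whose geodesics pass through Yara — Ines–Omar: 1; Ines–Quinn: 1; Ines–Yael: 1; Ines–Dmitri: 1; Alice–Omar: 2/2; Alice–Quinn: 2/2; Alice–Yael: 2/2; Alice–Dmitri: 2/2; Mona–Omar: 1; Mona–Quinn: 1; Mona–Yael: 1; Mona–Dmitri: 1; Nate–Omar: 1; Nate–Quinn: 1 … (+2 more pairs).
All other pairs contribute 0.
Summing the contributions gives betweenness(Yara) = 16.

16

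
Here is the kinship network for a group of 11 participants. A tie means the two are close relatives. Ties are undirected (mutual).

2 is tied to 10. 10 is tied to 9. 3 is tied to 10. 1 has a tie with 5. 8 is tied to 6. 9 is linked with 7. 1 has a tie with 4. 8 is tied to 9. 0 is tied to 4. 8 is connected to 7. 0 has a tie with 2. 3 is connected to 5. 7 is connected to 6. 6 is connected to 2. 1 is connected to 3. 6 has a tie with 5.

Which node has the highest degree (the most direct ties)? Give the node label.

6

Degrees — 0:2, 1:3, 2:3, 3:3, 4:2, 5:3, 6:4, 7:3, 8:3, 9:3, 10:3.
The maximum is 4, attained only by 6.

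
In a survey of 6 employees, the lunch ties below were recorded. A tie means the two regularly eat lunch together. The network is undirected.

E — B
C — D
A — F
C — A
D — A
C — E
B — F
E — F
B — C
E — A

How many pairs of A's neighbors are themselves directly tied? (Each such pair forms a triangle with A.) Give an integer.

3

A's neighbors: C, D, E, and F.
Neighbor pairs that are themselves tied: A–C–D; A–C–E; A–E–F. Each forms one triangle with A, for 3 in total.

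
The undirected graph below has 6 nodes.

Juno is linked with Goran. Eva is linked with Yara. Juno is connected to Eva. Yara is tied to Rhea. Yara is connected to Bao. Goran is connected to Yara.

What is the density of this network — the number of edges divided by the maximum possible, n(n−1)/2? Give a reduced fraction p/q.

2/5

There are 6 edges and 6 nodes, so the maximum possible is C(6,2) = 15.
Density = 6/15 = 2/5.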